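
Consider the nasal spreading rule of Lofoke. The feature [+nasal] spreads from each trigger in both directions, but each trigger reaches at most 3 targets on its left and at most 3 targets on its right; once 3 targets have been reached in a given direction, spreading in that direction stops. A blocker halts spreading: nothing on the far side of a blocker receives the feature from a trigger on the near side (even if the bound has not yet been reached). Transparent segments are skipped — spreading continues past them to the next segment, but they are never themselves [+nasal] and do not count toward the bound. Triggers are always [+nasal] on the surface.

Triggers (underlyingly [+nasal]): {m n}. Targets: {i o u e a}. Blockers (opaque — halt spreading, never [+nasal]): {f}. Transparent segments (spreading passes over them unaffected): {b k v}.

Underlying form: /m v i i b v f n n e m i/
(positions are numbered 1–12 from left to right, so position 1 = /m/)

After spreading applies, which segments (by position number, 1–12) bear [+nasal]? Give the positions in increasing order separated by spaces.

From /m/ at 1 rightward: 2 /v/ transparent; 3 /i/ → [+nasal]; 4 /i/ → [+nasal]; 5 /b/ transparent; 6 /v/ transparent; 7 /f/ blocks.
From /m/ at 1 leftward: word edge.
From /n/ at 8 rightward: 9 /n/ is itself a trigger — this domain ends here.
From /n/ at 8 leftward: 7 /f/ blocks.
From /n/ at 9 rightward: 10 /e/ → [+nasal]; 11 /m/ is itself a trigger — this domain ends here.
From /n/ at 9 leftward: 8 /n/ is itself a trigger — this domain ends here.
From /m/ at 11 rightward: 12 /i/ → [+nasal]; word edge.
From /m/ at 11 leftward: 10 /e/ → [+nasal]; 9 /n/ is itself a trigger — this domain ends here.

1 3 4 8 9 10 11 12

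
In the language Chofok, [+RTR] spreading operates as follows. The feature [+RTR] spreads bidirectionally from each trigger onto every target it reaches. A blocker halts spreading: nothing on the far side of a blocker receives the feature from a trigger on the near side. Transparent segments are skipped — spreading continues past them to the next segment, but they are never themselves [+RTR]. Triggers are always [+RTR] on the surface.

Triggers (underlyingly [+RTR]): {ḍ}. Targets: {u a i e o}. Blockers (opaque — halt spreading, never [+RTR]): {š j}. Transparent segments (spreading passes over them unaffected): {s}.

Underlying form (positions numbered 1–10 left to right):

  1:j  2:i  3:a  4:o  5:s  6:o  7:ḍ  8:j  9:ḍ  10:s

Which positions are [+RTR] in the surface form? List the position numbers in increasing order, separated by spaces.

From /ḍ/ at 7 rightward: 8 /j/ blocks.
From /ḍ/ at 7 leftward: 6 /o/ → [+RTR]; 5 /s/ transparent; 4 /o/ → [+RTR]; 3 /a/ → [+RTR]; 2 /i/ → [+RTR]; 1 /j/ blocks.
From /ḍ/ at 9 rightward: 10 /s/ transparent; word edge.
From /ḍ/ at 9 leftward: 8 /j/ blocks.

2 3 4 6 7 9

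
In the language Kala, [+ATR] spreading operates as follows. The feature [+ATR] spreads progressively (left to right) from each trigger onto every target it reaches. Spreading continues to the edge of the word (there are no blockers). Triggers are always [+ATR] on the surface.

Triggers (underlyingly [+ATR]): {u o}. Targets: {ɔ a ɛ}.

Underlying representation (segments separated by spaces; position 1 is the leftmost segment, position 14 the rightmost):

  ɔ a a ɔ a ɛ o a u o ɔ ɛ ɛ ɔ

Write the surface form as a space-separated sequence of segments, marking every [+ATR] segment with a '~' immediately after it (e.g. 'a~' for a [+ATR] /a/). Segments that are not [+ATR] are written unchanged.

ɔ a a ɔ a ɛ o~ a~ u~ o~ ɔ~ ɛ~ ɛ~ ɔ~

From /o/ at 7 rightward: 8 /a/ → [+ATR]; 9 /u/ is itself a trigger — this domain ends here.
From /u/ at 9 rightward: 10 /o/ is itself a trigger — this domain ends here.
From /o/ at 10 rightward: 11 /ɔ/ → [+ATR]; 12 /ɛ/ → [+ATR]; 13 /ɛ/ → [+ATR]; 14 /ɔ/ → [+ATR]; word edge.
Targets with no active source: positions 1 2 3 4 5 6 stay [-ATR].
[+ATR] positions on the surface: 7 8 9 10 11 12 13 14.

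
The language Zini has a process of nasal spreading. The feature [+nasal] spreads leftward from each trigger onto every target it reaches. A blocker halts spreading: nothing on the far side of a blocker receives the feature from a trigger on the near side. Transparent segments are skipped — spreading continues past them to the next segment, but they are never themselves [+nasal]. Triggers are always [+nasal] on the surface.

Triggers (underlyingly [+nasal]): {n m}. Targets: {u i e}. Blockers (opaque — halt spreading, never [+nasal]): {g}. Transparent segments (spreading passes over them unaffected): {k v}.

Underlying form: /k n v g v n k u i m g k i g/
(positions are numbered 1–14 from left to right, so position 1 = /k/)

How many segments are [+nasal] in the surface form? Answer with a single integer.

From /n/ at 2 leftward: 1 /k/ transparent; word edge.
From /n/ at 6 leftward: 5 /v/ transparent; 4 /g/ blocks.
From /m/ at 10 leftward: 9 /i/ → [+nasal]; 8 /u/ → [+nasal]; 7 /k/ transparent; 6 /n/ is itself a trigger — this domain ends here.
Target with no active source: position 13 stays [-nasal].
[+nasal] positions on the surface: 2 6 8 9 10.

5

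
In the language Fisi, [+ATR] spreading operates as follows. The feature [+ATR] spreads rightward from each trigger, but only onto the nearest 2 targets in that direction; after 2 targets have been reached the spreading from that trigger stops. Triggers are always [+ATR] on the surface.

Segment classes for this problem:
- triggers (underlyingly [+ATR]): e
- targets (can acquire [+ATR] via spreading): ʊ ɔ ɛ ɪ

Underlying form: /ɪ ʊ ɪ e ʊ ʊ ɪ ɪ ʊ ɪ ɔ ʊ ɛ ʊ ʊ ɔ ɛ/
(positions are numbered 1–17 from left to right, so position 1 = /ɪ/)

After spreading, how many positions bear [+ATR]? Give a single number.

3

From /e/ at 4 rightward: 5 /ʊ/ → [+ATR]; 6 /ʊ/ → [+ATR]; bound reached.
Targets with no active source: positions 1 2 3 7 8 9 10 11 12 13 14 15 16 17 stay [-ATR].
[+ATR] positions on the surface: 4 5 6.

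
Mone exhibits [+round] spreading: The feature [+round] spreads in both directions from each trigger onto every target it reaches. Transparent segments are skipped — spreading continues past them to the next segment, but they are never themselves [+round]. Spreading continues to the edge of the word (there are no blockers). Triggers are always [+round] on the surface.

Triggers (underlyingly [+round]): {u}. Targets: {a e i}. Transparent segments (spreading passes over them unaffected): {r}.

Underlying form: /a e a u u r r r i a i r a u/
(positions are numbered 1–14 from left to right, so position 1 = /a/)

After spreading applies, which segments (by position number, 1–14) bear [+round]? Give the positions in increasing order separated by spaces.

1 2 3 4 5 9 10 11 13 14

From /u/ at 4 rightward: 5 /u/ is itself a trigger — this domain ends here.
From /u/ at 4 leftward: 3 /a/ → [+round]; 2 /e/ → [+round]; 1 /a/ → [+round]; word edge.
From /u/ at 5 rightward: 6 /r/ transparent; 7 /r/ transparent; 8 /r/ transparent; 9 /i/ → [+round]; 10 /a/ → [+round]; 11 /i/ → [+round]; 12 /r/ transparent; 13 /a/ → [+round]; 14 /u/ is itself a trigger — this domain ends here.
From /u/ at 5 leftward: 4 /u/ is itself a trigger — this domain ends here.
From /u/ at 14 rightward: word edge.
From /u/ at 14 leftward: 13 /a/ → [+round]; 12 /r/ transparent; 11 /i/ → [+round]; 10 /a/ → [+round]; 9 /i/ → [+round]; 8 /r/ transparent; 7 /r/ transparent; 6 /r/ transparent; 5 /u/ is itself a trigger — this domain ends here.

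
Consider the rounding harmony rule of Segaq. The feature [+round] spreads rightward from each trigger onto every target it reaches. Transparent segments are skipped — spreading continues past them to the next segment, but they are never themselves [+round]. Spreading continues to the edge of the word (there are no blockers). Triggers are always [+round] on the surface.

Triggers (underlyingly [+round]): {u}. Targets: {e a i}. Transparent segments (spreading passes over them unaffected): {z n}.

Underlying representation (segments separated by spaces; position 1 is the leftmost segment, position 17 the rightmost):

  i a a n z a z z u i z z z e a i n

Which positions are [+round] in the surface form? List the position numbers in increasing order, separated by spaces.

9 10 14 15 16

From /u/ at 9 rightward: 10 /i/ → [+round]; 11 /z/ transparent; 12 /z/ transparent; 13 /z/ transparent; 14 /e/ → [+round]; 15 /a/ → [+round]; 16 /i/ → [+round]; 17 /n/ transparent; word edge.
Targets with no active source: positions 1 2 3 6 stay [-round].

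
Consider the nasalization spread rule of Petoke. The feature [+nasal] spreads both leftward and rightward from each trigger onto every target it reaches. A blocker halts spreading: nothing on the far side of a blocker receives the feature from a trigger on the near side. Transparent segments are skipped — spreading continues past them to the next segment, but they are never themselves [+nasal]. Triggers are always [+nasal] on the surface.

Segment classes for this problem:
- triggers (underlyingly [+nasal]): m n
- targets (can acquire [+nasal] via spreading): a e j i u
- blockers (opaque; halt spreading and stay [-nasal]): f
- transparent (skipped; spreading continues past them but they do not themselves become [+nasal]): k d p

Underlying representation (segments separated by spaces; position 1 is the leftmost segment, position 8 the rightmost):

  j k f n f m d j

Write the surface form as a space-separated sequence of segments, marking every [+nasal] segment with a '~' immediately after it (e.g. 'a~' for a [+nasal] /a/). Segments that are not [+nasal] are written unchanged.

From /n/ at 4 rightward: 5 /f/ blocks.
From /n/ at 4 leftward: 3 /f/ blocks.
From /m/ at 6 rightward: 7 /d/ transparent; 8 /j/ → [+nasal]; word edge.
From /m/ at 6 leftward: 5 /f/ blocks.
Target with no active source: position 1 stays [-nasal].
[+nasal] positions on the surface: 4 6 8.

j k f n~ f m~ d j~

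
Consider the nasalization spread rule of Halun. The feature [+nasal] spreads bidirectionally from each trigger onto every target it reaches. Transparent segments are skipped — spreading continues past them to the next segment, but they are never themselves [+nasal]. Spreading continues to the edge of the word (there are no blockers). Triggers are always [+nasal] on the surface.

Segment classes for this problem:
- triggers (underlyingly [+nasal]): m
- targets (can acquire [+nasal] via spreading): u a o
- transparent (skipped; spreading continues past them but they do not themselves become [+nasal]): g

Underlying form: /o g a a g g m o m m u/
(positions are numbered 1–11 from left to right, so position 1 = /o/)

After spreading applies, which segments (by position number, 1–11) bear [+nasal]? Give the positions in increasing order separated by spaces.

From /m/ at 7 rightward: 8 /o/ → [+nasal]; 9 /m/ is itself a trigger — this domain ends here.
From /m/ at 7 leftward: 6 /g/ transparent; 5 /g/ transparent; 4 /a/ → [+nasal]; 3 /a/ → [+nasal]; 2 /g/ transparent; 1 /o/ → [+nasal]; word edge.
From /m/ at 9 rightward: 10 /m/ is itself a trigger — this domain ends here.
From /m/ at 9 leftward: 8 /o/ → [+nasal]; 7 /m/ is itself a trigger — this domain ends here.
From /m/ at 10 rightward: 11 /u/ → [+nasal]; word edge.
From /m/ at 10 leftward: 9 /m/ is itself a trigger — this domain ends here.

1 3 4 7 8 9 10 11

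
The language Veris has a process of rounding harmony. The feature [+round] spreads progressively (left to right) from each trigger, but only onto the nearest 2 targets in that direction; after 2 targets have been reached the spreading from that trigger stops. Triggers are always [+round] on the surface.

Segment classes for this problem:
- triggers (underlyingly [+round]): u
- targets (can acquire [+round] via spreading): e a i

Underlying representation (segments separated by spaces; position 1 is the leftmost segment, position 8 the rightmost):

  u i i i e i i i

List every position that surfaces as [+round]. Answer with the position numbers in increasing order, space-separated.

From /u/ at 1 rightward: 2 /i/ → [+round]; 3 /i/ → [+round]; bound reached.
Targets with no active source: positions 4 5 6 7 8 stay [-round].

1 2 3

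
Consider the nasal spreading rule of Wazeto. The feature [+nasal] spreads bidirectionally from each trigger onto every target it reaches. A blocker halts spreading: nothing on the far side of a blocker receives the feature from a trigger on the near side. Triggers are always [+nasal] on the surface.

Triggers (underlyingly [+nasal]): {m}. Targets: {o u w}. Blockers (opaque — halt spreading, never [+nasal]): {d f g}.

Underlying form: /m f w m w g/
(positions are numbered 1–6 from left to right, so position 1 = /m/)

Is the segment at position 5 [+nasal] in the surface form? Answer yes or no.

From /m/ at 1 rightward: 2 /f/ blocks.
From /m/ at 1 leftward: word edge.
From /m/ at 4 rightward: 5 /w/ → [+nasal]; 6 /g/ blocks.
From /m/ at 4 leftward: 3 /w/ → [+nasal]; 2 /f/ blocks.
[+nasal] positions on the surface: 1 3 4 5.

yes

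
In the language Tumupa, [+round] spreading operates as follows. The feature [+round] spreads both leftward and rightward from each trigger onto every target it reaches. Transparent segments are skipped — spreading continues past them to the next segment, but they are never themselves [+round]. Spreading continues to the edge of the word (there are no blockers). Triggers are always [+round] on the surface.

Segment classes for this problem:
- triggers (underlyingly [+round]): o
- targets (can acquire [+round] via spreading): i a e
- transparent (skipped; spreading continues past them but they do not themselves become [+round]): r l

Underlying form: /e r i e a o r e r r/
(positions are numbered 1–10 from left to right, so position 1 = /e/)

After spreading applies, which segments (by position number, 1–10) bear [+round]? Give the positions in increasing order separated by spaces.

1 3 4 5 6 8

From /o/ at 6 rightward: 7 /r/ transparent; 8 /e/ → [+round]; 9 /r/ transparent; 10 /r/ transparent; word edge.
From /o/ at 6 leftward: 5 /a/ → [+round]; 4 /e/ → [+round]; 3 /i/ → [+round]; 2 /r/ transparent; 1 /e/ → [+round]; word edge.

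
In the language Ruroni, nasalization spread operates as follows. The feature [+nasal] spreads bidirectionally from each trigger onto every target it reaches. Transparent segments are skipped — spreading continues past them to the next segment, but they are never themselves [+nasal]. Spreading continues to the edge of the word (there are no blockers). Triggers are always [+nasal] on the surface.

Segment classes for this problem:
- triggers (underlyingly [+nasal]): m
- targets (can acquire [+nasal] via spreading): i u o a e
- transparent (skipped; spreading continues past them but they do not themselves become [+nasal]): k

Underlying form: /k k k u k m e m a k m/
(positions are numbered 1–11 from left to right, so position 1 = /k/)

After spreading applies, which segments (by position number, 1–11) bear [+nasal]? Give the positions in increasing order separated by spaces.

From /m/ at 6 rightward: 7 /e/ → [+nasal]; 8 /m/ is itself a trigger — this domain ends here.
From /m/ at 6 leftward: 5 /k/ transparent; 4 /u/ → [+nasal]; 3 /k/ transparent; 2 /k/ transparent; 1 /k/ transparent; word edge.
From /m/ at 8 rightward: 9 /a/ → [+nasal]; 10 /k/ transparent; 11 /m/ is itself a trigger — this domain ends here.
From /m/ at 8 leftward: 7 /e/ → [+nasal]; 6 /m/ is itself a trigger — this domain ends here.
From /m/ at 11 rightward: word edge.
From /m/ at 11 leftward: 10 /k/ transparent; 9 /a/ → [+nasal]; 8 /m/ is itself a trigger — this domain ends here.

4 6 7 8 9 11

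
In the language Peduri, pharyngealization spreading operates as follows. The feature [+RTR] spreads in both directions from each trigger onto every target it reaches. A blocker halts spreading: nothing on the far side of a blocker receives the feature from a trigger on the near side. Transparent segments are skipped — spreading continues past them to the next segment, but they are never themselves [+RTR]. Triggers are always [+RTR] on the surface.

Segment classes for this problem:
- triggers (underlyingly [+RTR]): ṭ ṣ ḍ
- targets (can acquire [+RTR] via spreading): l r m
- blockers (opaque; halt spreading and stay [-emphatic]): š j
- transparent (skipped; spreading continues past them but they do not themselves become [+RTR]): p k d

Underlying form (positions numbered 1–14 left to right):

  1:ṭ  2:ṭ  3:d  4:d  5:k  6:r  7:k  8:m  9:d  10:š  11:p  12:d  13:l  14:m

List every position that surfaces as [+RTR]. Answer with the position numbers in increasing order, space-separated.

From /ṭ/ at 1 rightward: 2 /ṭ/ is itself a trigger — this domain ends here.
From /ṭ/ at 1 leftward: word edge.
From /ṭ/ at 2 rightward: 3 /d/ transparent; 4 /d/ transparent; 5 /k/ transparent; 6 /r/ → [+RTR]; 7 /k/ transparent; 8 /m/ → [+RTR]; 9 /d/ transparent; 10 /š/ blocks.
From /ṭ/ at 2 leftward: 1 /ṭ/ is itself a trigger — this domain ends here.
Targets with no active source: positions 13 14 stay [-emphatic].

1 2 6 8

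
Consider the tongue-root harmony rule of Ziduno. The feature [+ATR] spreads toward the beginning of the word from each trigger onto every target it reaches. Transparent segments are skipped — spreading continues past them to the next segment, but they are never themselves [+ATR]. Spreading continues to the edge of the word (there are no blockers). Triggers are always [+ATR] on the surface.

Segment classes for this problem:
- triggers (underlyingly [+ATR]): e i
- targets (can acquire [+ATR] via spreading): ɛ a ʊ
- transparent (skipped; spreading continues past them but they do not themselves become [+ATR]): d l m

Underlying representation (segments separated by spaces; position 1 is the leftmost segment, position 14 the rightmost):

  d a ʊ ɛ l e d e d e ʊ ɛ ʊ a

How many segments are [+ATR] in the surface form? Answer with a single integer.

From /e/ at 6 leftward: 5 /l/ transparent; 4 /ɛ/ → [+ATR]; 3 /ʊ/ → [+ATR]; 2 /a/ → [+ATR]; 1 /d/ transparent; word edge.
From /e/ at 8 leftward: 7 /d/ transparent; 6 /e/ is itself a trigger — this domain ends here.
From /e/ at 10 leftward: 9 /d/ transparent; 8 /e/ is itself a trigger — this domain ends here.
Targets with no active source: positions 11 12 13 14 stay [-ATR].
[+ATR] positions on the surface: 2 3 4 6 8 10.

6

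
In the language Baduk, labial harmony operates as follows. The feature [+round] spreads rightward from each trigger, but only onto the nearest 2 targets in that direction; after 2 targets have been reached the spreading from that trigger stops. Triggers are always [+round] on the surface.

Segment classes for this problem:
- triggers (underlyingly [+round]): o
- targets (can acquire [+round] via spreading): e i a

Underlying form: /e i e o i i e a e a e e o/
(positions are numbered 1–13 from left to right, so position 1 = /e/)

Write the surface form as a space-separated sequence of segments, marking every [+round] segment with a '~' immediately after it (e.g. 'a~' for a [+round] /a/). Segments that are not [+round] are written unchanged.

From /o/ at 4 rightward: 5 /i/ → [+round]; 6 /i/ → [+round]; bound reached.
From /o/ at 13 rightward: word edge.
Targets with no active source: positions 1 2 3 7 8 9 10 11 12 stay [-round].
[+round] positions on the surface: 4 5 6 13.

e i e o~ i~ i~ e a e a e e o~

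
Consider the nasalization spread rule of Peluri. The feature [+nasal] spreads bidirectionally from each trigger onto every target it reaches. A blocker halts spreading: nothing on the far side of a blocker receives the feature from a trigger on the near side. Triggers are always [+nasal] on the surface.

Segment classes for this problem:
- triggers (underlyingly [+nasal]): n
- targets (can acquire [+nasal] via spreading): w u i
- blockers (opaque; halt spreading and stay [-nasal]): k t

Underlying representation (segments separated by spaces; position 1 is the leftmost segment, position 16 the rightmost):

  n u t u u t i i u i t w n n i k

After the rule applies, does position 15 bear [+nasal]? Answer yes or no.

From /n/ at 1 rightward: 2 /u/ → [+nasal]; 3 /t/ blocks.
From /n/ at 1 leftward: word edge.
From /n/ at 13 rightward: 14 /n/ is itself a trigger — this domain ends here.
From /n/ at 13 leftward: 12 /w/ → [+nasal]; 11 /t/ blocks.
From /n/ at 14 rightward: 15 /i/ → [+nasal]; 16 /k/ blocks.
From /n/ at 14 leftward: 13 /n/ is itself a trigger — this domain ends here.
Targets with no active source: positions 4 5 7 8 9 10 stay [-nasal].
[+nasal] positions on the surface: 1 2 12 13 14 15.

yes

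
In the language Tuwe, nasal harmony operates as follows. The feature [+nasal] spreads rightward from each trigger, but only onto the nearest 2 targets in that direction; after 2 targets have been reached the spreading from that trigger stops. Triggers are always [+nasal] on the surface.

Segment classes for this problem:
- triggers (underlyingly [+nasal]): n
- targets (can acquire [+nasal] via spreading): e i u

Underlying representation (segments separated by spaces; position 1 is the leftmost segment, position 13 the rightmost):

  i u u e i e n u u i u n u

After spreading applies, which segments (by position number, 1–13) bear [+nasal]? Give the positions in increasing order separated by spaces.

From /n/ at 7 rightward: 8 /u/ → [+nasal]; 9 /u/ → [+nasal]; bound reached.
From /n/ at 12 rightward: 13 /u/ → [+nasal]; word edge.
Targets with no active source: positions 1 2 3 4 5 6 10 11 stay [-nasal].

7 8 9 12 13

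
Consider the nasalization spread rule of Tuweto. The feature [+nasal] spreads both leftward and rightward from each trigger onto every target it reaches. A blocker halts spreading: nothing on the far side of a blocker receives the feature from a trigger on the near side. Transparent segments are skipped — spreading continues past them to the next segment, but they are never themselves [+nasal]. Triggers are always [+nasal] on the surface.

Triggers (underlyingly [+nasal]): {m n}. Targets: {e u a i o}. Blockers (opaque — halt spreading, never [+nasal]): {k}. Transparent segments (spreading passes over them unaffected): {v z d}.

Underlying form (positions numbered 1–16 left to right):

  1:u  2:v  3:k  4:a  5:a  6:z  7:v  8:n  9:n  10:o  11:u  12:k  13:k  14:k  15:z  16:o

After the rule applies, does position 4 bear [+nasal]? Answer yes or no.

yes

From /n/ at 8 rightward: 9 /n/ is itself a trigger — this domain ends here.
From /n/ at 8 leftward: 7 /v/ transparent; 6 /z/ transparent; 5 /a/ → [+nasal]; 4 /a/ → [+nasal]; 3 /k/ blocks.
From /n/ at 9 rightward: 10 /o/ → [+nasal]; 11 /u/ → [+nasal]; 12 /k/ blocks.
From /n/ at 9 leftward: 8 /n/ is itself a trigger — this domain ends here.
Targets with no active source: positions 1 16 stay [-nasal].
[+nasal] positions on the surface: 4 5 8 9 10 11.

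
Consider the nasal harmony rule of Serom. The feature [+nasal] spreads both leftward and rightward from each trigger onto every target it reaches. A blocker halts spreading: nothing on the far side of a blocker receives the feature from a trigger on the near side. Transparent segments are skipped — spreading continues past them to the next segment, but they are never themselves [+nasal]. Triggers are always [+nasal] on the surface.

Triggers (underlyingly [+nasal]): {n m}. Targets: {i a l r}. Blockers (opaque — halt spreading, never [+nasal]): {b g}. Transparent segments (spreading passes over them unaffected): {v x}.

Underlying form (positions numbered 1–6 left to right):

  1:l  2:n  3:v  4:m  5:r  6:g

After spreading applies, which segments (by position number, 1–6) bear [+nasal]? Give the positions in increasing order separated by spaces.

From /n/ at 2 rightward: 3 /v/ transparent; 4 /m/ is itself a trigger — this domain ends here.
From /n/ at 2 leftward: 1 /l/ → [+nasal]; word edge.
From /m/ at 4 rightward: 5 /r/ → [+nasal]; 6 /g/ blocks.
From /m/ at 4 leftward: 3 /v/ transparent; 2 /n/ is itself a trigger — this domain ends here.

1 2 4 5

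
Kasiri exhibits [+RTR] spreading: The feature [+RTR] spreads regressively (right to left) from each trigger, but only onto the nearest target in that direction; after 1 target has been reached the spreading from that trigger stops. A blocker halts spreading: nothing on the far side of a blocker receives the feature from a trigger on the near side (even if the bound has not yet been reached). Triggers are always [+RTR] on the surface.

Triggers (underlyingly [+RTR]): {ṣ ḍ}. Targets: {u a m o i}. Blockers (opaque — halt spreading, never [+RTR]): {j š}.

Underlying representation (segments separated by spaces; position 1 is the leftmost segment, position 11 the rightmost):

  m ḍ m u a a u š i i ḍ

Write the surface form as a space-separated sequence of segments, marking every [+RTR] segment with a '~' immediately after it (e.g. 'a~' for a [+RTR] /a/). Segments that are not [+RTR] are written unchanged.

m~ ḍ~ m u a a u š i i~ ḍ~

From /ḍ/ at 2 leftward: 1 /m/ → [+RTR]; bound reached.
From /ḍ/ at 11 leftward: 10 /i/ → [+RTR]; bound reached.
Targets with no active source: positions 3 4 5 6 7 9 stay [-emphatic].
[+RTR] positions on the surface: 1 2 10 11.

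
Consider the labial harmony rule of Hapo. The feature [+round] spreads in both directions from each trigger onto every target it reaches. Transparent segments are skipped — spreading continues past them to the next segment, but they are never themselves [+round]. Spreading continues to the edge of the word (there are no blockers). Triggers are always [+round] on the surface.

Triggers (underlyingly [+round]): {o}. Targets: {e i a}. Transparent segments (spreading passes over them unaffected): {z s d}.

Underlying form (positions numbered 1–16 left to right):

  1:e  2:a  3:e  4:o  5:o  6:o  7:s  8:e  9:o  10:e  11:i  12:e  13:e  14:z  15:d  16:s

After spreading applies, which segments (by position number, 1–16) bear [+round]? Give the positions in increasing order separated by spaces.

From /o/ at 4 rightward: 5 /o/ is itself a trigger — this domain ends here.
From /o/ at 4 leftward: 3 /e/ → [+round]; 2 /a/ → [+round]; 1 /e/ → [+round]; word edge.
From /o/ at 5 rightward: 6 /o/ is itself a trigger — this domain ends here.
From /o/ at 5 leftward: 4 /o/ is itself a trigger — this domain ends here.
From /o/ at 6 rightward: 7 /s/ transparent; 8 /e/ → [+round]; 9 /o/ is itself a trigger — this domain ends here.
From /o/ at 6 leftward: 5 /o/ is itself a trigger — this domain ends here.
From /o/ at 9 rightward: 10 /e/ → [+round]; 11 /i/ → [+round]; 12 /e/ → [+round]; 13 /e/ → [+round]; 14 /z/ transparent; 15 /d/ transparent; 16 /s/ transparent; word edge.
From /o/ at 9 leftward: 8 /e/ → [+round]; 7 /s/ transparent; 6 /o/ is itself a trigger — this domain ends here.

1 2 3 4 5 6 8 9 10 11 12 13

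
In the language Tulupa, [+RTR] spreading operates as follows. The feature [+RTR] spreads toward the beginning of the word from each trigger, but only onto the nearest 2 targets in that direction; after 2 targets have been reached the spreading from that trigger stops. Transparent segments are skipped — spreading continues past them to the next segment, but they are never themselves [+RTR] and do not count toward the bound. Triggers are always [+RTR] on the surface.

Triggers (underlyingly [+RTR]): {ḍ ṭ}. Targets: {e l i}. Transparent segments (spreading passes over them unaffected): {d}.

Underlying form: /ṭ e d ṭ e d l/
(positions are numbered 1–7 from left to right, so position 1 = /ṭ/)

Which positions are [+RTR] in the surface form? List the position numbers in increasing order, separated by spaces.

1 2 4

From /ṭ/ at 1 leftward: word edge.
From /ṭ/ at 4 leftward: 3 /d/ transparent; 2 /e/ → [+RTR]; 1 /ṭ/ is itself a trigger — this domain ends here.
Targets with no active source: positions 5 7 stay [-emphatic].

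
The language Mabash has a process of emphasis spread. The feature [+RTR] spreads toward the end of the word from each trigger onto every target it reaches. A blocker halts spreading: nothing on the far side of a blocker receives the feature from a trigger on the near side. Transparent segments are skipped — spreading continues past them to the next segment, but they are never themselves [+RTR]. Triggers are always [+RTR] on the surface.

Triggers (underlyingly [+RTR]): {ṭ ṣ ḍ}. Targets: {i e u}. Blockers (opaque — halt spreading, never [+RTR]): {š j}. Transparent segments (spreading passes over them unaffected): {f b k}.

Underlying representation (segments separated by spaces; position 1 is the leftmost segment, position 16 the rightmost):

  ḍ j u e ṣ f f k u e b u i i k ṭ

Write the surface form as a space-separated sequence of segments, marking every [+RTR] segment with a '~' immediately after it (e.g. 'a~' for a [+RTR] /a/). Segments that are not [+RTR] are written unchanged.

ḍ~ j u e ṣ~ f f k u~ e~ b u~ i~ i~ k ṭ~

From /ḍ/ at 1 rightward: 2 /j/ blocks.
From /ṣ/ at 5 rightward: 6 /f/ transparent; 7 /f/ transparent; 8 /k/ transparent; 9 /u/ → [+RTR]; 10 /e/ → [+RTR]; 11 /b/ transparent; 12 /u/ → [+RTR]; 13 /i/ → [+RTR]; 14 /i/ → [+RTR]; 15 /k/ transparent; 16 /ṭ/ is itself a trigger — this domain ends here.
From /ṭ/ at 16 rightward: word edge.
Targets with no active source: positions 3 4 stay [-emphatic].
[+RTR] positions on the surface: 1 5 9 10 12 13 14 16.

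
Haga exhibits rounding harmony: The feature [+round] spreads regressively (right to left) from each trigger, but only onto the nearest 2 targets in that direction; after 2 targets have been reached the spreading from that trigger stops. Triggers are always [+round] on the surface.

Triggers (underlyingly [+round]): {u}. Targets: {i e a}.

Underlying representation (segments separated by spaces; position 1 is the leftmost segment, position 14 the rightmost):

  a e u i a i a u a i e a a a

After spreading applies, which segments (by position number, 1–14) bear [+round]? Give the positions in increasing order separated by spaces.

1 2 3 6 7 8

From /u/ at 3 leftward: 2 /e/ → [+round]; 1 /a/ → [+round]; bound reached.
From /u/ at 8 leftward: 7 /a/ → [+round]; 6 /i/ → [+round]; bound reached.
Targets with no active source: positions 4 5 9 10 11 12 13 14 stay [-round].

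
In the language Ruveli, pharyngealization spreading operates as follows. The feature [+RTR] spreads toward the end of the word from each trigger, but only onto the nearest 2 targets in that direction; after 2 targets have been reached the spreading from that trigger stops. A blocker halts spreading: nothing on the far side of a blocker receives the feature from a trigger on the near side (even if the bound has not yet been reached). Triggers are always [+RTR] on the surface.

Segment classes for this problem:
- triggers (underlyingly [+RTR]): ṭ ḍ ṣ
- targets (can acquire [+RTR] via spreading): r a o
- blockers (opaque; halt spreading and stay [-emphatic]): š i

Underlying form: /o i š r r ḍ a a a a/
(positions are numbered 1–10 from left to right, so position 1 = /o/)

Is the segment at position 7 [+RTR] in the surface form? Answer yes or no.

yes

From /ḍ/ at 6 rightward: 7 /a/ → [+RTR]; 8 /a/ → [+RTR]; bound reached.
Targets with no active source: positions 1 4 5 9 10 stay [-emphatic].
[+RTR] positions on the surface: 6 7 8.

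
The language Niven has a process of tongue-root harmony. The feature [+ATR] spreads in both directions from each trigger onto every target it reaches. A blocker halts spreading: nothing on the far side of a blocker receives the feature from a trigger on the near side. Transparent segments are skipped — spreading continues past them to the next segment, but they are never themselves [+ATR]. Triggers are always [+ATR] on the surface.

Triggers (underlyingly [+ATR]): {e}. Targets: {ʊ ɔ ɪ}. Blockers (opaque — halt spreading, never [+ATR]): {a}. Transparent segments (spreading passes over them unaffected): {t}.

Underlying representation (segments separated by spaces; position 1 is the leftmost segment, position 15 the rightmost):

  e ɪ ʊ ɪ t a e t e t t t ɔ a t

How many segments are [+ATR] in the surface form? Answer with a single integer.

From /e/ at 1 rightward: 2 /ɪ/ → [+ATR]; 3 /ʊ/ → [+ATR]; 4 /ɪ/ → [+ATR]; 5 /t/ transparent; 6 /a/ blocks.
From /e/ at 1 leftward: word edge.
From /e/ at 7 rightward: 8 /t/ transparent; 9 /e/ is itself a trigger — this domain ends here.
From /e/ at 7 leftward: 6 /a/ blocks.
From /e/ at 9 rightward: 10 /t/ transparent; 11 /t/ transparent; 12 /t/ transparent; 13 /ɔ/ → [+ATR]; 14 /a/ blocks.
From /e/ at 9 leftward: 8 /t/ transparent; 7 /e/ is itself a trigger — this domain ends here.
[+ATR] positions on the surface: 1 2 3 4 7 9 13.

7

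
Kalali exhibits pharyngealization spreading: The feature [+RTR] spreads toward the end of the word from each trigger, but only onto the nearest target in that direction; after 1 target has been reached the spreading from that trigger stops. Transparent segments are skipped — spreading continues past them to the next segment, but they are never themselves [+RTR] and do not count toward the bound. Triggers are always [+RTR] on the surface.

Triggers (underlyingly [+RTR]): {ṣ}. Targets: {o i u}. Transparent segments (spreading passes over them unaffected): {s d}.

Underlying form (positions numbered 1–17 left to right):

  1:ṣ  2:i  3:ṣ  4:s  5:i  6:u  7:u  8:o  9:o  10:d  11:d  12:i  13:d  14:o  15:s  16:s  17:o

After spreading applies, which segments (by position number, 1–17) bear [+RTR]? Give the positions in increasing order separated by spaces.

From /ṣ/ at 1 rightward: 2 /i/ → [+RTR]; bound reached.
From /ṣ/ at 3 rightward: 4 /s/ transparent; 5 /i/ → [+RTR]; bound reached.
Targets with no active source: positions 6 7 8 9 12 14 17 stay [-emphatic].

1 2 3 5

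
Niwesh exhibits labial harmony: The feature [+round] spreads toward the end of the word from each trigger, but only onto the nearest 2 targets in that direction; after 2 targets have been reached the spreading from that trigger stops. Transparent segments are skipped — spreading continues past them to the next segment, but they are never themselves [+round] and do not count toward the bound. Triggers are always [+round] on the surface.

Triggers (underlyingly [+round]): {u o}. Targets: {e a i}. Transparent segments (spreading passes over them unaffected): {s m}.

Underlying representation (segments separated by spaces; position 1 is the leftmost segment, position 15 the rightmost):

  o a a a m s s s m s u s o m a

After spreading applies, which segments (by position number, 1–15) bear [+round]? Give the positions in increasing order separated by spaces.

From /o/ at 1 rightward: 2 /a/ → [+round]; 3 /a/ → [+round]; bound reached.
From /u/ at 11 rightward: 12 /s/ transparent; 13 /o/ is itself a trigger — this domain ends here.
From /o/ at 13 rightward: 14 /m/ transparent; 15 /a/ → [+round]; word edge.
Target with no active source: position 4 stays [-round].

1 2 3 11 13 15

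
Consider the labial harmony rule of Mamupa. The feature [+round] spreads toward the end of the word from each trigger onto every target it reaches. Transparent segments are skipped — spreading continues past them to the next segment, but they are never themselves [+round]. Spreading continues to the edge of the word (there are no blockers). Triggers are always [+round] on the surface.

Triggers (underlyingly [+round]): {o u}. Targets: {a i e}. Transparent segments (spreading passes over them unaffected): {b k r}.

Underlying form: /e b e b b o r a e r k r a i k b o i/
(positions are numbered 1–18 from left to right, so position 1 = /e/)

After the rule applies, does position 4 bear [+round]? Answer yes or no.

From /o/ at 6 rightward: 7 /r/ transparent; 8 /a/ → [+round]; 9 /e/ → [+round]; 10 /r/ transparent; 11 /k/ transparent; 12 /r/ transparent; 13 /a/ → [+round]; 14 /i/ → [+round]; 15 /k/ transparent; 16 /b/ transparent; 17 /o/ is itself a trigger — this domain ends here.
From /o/ at 17 rightward: 18 /i/ → [+round]; word edge.
Targets with no active source: positions 1 3 stay [-round].
[+round] positions on the surface: 6 8 9 13 14 17 18.

no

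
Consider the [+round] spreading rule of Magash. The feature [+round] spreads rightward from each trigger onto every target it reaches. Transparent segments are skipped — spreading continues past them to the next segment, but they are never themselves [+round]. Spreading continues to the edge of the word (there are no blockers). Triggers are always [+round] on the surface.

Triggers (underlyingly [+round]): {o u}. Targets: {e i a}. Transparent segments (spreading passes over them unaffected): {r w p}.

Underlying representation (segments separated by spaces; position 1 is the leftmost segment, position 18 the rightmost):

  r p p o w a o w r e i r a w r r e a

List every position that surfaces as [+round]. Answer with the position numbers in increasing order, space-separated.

4 6 7 10 11 13 17 18

From /o/ at 4 rightward: 5 /w/ transparent; 6 /a/ → [+round]; 7 /o/ is itself a trigger — this domain ends here.
From /o/ at 7 rightward: 8 /w/ transparent; 9 /r/ transparent; 10 /e/ → [+round]; 11 /i/ → [+round]; 12 /r/ transparent; 13 /a/ → [+round]; 14 /w/ transparent; 15 /r/ transparent; 16 /r/ transparent; 17 /e/ → [+round]; 18 /a/ → [+round]; word edge.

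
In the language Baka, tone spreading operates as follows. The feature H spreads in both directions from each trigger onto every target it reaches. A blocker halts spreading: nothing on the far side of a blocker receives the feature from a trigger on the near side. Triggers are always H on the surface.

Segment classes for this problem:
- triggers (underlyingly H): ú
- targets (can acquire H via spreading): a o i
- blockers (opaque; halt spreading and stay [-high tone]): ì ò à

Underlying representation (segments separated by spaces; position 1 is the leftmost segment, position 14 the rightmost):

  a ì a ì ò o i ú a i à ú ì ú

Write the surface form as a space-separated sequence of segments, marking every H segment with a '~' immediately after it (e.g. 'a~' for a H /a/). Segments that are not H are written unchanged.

a ì a ì ò o~ i~ ú~ a~ i~ à ú~ ì ú~

From /ú/ at 8 rightward: 9 /a/ → H; 10 /i/ → H; 11 /à/ blocks.
From /ú/ at 8 leftward: 7 /i/ → H; 6 /o/ → H; 5 /ò/ blocks.
From /ú/ at 12 rightward: 13 /ì/ blocks.
From /ú/ at 12 leftward: 11 /à/ blocks.
From /ú/ at 14 rightward: word edge.
From /ú/ at 14 leftward: 13 /ì/ blocks.
Targets with no active source: positions 1 3 stay [-high tone].
H positions on the surface: 6 7 8 9 10 12 14.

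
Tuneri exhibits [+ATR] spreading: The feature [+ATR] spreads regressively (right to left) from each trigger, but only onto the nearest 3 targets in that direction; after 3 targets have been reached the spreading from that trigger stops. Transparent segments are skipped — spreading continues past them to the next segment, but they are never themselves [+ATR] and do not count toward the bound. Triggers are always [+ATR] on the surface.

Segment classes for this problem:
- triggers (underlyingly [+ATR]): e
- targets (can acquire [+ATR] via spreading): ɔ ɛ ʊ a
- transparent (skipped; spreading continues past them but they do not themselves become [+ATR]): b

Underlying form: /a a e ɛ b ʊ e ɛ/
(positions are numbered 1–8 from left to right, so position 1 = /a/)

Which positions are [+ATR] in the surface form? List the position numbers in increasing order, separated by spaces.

From /e/ at 3 leftward: 2 /a/ → [+ATR]; 1 /a/ → [+ATR]; word edge.
From /e/ at 7 leftward: 6 /ʊ/ → [+ATR]; 5 /b/ transparent; 4 /ɛ/ → [+ATR]; 3 /e/ is itself a trigger — this domain ends here.
Target with no active source: position 8 stays [-ATR].

1 2 3 4 6 7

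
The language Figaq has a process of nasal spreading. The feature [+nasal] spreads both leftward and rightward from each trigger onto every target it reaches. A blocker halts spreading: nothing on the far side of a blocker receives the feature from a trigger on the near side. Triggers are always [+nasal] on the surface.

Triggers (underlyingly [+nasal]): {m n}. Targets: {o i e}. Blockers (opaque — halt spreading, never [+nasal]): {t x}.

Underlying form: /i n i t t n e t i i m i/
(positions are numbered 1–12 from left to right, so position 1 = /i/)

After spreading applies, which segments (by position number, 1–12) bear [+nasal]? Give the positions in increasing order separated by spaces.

1 2 3 6 7 9 10 11 12

From /n/ at 2 rightward: 3 /i/ → [+nasal]; 4 /t/ blocks.
From /n/ at 2 leftward: 1 /i/ → [+nasal]; word edge.
From /n/ at 6 rightward: 7 /e/ → [+nasal]; 8 /t/ blocks.
From /n/ at 6 leftward: 5 /t/ blocks.
From /m/ at 11 rightward: 12 /i/ → [+nasal]; word edge.
From /m/ at 11 leftward: 10 /i/ → [+nasal]; 9 /i/ → [+nasal]; 8 /t/ blocks.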